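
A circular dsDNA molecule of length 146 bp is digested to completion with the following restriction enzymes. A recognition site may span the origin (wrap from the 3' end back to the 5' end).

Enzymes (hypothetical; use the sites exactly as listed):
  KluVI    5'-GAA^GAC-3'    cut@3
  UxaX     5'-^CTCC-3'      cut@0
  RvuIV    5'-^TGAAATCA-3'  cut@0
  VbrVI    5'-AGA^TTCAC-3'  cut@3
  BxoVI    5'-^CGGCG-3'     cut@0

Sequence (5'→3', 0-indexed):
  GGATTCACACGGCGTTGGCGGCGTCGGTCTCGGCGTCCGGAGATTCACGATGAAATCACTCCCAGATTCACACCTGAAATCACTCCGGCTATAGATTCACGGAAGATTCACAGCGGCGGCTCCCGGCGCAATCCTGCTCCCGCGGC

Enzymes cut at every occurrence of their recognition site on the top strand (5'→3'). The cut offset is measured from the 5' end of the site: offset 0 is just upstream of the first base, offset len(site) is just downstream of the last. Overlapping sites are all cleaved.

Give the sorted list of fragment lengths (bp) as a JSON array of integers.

Per-enzyme occurrences:
  KluVI (GAAGAC, off=3): no sites
  UxaX CTCC/0: at [58, 82, 119, 136] ⇒ [58, 82, 119, 136]
  RvuIV TGAAATCA/0: at [50, 74] ⇒ [50, 74]
  VbrVI AGATTCAC/3: at [40, 63, 92, 103] ⇒ [43, 66, 95, 106]
  BxoVI CGGCG/0: at [9, 18, 30, 113, 123, 142] ⇒ [9, 18, 30, 113, 123, 142]

Pooled cuts: [9, 18, 30, 43, 50, 58, 66, 74, 82, 95, 106, 113, 119, 123, 136, 142]

Fragments:
  9→18: 9 bp
  18→30: 12 bp
  30→43: 13 bp
  43→50: 7 bp
  50→58: 8 bp
  58→66: 8 bp
  66→74: 8 bp
  74→82: 8 bp
  82→95: 13 bp
  95→106: 11 bp
  106→113: 7 bp
  113→119: 6 bp
  119→123: 4 bp
  123→136: 13 bp
  136→142: 6 bp
  142→9 (wrap): 146-142+9 = 13 bp

[4,6,6,7,7,8,8,8,8,9,11,12,13,13,13,13]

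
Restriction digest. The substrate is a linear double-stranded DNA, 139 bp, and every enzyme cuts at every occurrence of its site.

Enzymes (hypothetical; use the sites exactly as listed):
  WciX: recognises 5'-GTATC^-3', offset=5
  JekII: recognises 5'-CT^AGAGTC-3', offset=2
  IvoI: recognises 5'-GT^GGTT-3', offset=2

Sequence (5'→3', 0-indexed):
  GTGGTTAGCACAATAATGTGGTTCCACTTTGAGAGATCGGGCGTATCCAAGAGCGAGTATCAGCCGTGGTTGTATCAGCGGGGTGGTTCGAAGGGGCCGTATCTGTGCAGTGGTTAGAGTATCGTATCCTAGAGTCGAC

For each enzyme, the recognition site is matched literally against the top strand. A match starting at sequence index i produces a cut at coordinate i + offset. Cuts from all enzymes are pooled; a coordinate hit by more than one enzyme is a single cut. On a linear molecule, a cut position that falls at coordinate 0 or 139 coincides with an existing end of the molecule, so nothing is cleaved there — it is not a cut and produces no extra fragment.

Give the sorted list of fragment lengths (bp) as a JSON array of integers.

Scan for sites:
  WciX GTATC/5: at [42, 56, 71, 98, 118, 123] ⇒ [47, 61, 76, 103, 123, 128]
  JekII CTAGAGTC/2: at [128] ⇒ [130]
  IvoI GTGGTT/2: at [0, 17, 65, 82, 109] ⇒ [2, 19, 67, 84, 111]

Pooled cuts: [2, 19, 47, 61, 67, 76, 84, 103, 111, 123, 128, 130]

Fragment lengths:
  [0,2): 2 bp
  [2,19): 17 bp
  [19,47): 28 bp
  [47,61): 14 bp
  [61,67): 6 bp
  [67,76): 9 bp
  [76,84): 8 bp
  [84,103): 19 bp
  [103,111): 8 bp
  [111,123): 12 bp
  [123,128): 5 bp
  [128,130): 2 bp
  [130,139): 9 bp

[2,2,5,6,8,8,9,9,12,14,17,19,28]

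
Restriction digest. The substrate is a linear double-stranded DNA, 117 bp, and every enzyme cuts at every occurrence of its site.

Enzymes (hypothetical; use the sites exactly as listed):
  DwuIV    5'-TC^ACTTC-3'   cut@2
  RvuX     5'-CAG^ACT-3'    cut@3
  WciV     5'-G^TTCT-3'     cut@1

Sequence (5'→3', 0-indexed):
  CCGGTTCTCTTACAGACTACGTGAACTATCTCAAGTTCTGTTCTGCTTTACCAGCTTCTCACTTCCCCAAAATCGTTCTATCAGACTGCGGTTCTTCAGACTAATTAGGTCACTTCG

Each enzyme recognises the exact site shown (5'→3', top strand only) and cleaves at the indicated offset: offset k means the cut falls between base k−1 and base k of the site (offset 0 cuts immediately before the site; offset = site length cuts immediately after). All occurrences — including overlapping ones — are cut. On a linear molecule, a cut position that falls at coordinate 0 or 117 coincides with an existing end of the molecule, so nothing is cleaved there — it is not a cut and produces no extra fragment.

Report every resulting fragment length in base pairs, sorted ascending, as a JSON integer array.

[4,5,6,7,8,9,11,12,15,20,20]

Per-enzyme occurrences:
  DwuIV (TCACTTC, off=2): starts [58, 109] → cuts [60, 111]
  RvuX (CAGACT, off=3): starts [12, 81, 96] → cuts [15, 84, 99]
  WciV (GTTCT, off=1): starts [3, 34, 39, 74, 90] → cuts [4, 35, 40, 75, 91]

All cut coordinates (distinct, sorted): [4, 15, 35, 40, 60, 75, 84, 91, 99, 111]

Fragment lengths:
  [0,4): 4 bp
  [4,15): 11 bp
  [15,35): 20 bp
  [35,40): 5 bp
  [40,60): 20 bp
  [60,75): 15 bp
  [75,84): 9 bp
  [84,91): 7 bp
  [91,99): 8 bp
  [99,111): 12 bp
  [111,117): 6 bp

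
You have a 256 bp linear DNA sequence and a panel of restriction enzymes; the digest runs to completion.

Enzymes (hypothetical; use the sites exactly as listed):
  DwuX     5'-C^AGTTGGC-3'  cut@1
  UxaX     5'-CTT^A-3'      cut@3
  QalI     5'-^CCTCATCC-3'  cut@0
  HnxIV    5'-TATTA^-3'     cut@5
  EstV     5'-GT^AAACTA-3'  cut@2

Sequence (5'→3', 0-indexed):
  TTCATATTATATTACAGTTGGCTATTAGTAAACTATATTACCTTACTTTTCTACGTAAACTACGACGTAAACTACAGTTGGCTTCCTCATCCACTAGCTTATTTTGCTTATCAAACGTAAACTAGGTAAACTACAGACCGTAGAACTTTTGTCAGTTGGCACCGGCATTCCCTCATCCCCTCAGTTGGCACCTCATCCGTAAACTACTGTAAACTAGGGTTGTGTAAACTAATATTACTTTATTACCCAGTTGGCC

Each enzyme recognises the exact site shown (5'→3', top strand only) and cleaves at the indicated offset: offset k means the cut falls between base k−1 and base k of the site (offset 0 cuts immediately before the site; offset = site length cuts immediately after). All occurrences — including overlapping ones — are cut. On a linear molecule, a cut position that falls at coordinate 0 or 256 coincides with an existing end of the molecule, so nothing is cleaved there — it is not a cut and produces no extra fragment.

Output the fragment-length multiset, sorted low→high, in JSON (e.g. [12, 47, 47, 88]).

Site scan:
  DwuX (CAGTTGGC, off=1): starts [14, 74, 152, 181, 247] → cuts [15, 75, 153, 182, 248]
  UxaX (CTTA, off=3): starts [41, 97, 106] → cuts [44, 100, 109]
  QalI (CCTCATCC, off=0): starts [84, 170, 190] → cuts [84, 170, 190]
  HnxIV (TATTA, off=5): starts [4, 9, 22, 35, 232, 240] → cuts [9, 14, 27, 40, 237, 245]
  EstV (GTAAACTA, off=2): starts [27, 54, 66, 116, 125, 198, 208, 223] → cuts [29, 56, 68, 118, 127, 200, 210, 225]

All cut coordinates (distinct, sorted): [9, 14, 15, 27, 29, 40, 44, 56, 68, 75, 84, 100, 109, 118, 127, 153, 170, 182, 190, 200, 210, 225, 237, 245, 248]

Fragments:
  [0,9): 9 bp
  [9,14): 5 bp
  [14,15): 1 bp
  [15,27): 12 bp
  [27,29): 2 bp
  [29,40): 11 bp
  [40,44): 4 bp
  [44,56): 12 bp
  [56,68): 12 bp
  [68,75): 7 bp
  [75,84): 9 bp
  [84,100): 16 bp
  [100,109): 9 bp
  [109,118): 9 bp
  [118,127): 9 bp
  [127,153): 26 bp
  [153,170): 17 bp
  [170,182): 12 bp
  [182,190): 8 bp
  [190,200): 10 bp
  [200,210): 10 bp
  [210,225): 15 bp
  [225,237): 12 bp
  [237,245): 8 bp
  [245,248): 3 bp
  [248,256): 8 bp

[1,2,3,4,5,7,8,8,8,9,9,9,9,9,10,10,11,12,12,12,12,12,15,16,17,26]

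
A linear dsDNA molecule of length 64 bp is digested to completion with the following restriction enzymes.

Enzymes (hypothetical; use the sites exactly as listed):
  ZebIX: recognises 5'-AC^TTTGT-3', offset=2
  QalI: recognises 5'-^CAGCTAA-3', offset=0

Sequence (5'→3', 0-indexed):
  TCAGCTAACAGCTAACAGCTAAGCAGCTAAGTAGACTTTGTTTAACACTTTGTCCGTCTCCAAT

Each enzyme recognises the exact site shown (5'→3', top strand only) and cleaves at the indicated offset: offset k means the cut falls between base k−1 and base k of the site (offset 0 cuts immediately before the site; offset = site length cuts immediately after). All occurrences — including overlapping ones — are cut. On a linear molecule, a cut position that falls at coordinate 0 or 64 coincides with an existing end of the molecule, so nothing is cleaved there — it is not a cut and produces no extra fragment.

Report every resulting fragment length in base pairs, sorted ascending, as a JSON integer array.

[1,7,7,8,12,13,16]

Per-enzyme occurrences:
  ZebIX ACTTTGT/2: at [34, 46] ⇒ [36, 48]
  QalI CAGCTAA/0: at [1, 8, 15, 23] ⇒ [1, 8, 15, 23]

Pooled cuts: [1, 8, 15, 23, 36, 48]

Fragments:
  [0,1): 1 bp
  [1,8): 7 bp
  [8,15): 7 bp
  [15,23): 8 bp
  [23,36): 13 bp
  [36,48): 12 bp
  [48,64): 16 bp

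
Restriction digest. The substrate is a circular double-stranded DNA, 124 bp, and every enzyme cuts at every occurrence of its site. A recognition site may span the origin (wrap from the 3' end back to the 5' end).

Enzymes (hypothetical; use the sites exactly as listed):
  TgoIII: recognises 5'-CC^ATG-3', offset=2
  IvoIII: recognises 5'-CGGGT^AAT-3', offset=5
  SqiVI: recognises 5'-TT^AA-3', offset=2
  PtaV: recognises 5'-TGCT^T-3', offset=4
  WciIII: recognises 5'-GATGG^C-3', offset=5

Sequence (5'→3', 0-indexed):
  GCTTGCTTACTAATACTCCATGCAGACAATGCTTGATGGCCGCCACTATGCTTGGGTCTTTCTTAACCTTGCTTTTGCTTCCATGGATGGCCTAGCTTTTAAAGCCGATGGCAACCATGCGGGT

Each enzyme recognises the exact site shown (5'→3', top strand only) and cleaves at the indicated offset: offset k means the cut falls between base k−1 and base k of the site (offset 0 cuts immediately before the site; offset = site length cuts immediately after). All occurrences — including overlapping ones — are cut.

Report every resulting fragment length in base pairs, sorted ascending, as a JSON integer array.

Site scan:
  TgoIII (CCATG, off=2): starts [17, 80, 114] → cuts [19, 82, 116]
  IvoIII (CGGGTAAT, off=5): no sites
  SqiVI (TTAA, off=2): starts [62, 98] → cuts [64, 100]
  PtaV (TGCTT, off=4): starts [3, 29, 48, 69, 75, 123] → cuts [3, 7, 33, 52, 73, 79]
  WciIII (GATGGC, off=5): starts [34, 85, 106] → cuts [39, 90, 111]

All cut coordinates (distinct, sorted): [3, 7, 19, 33, 39, 52, 64, 73, 79, 82, 90, 100, 111, 116]

Fragments:
  3→7: 4 bp
  7→19: 12 bp
  19→33: 14 bp
  33→39: 6 bp
  39→52: 13 bp
  52→64: 12 bp
  64→73: 9 bp
  73→79: 6 bp
  79→82: 3 bp
  82→90: 8 bp
  90→100: 10 bp
  100→111: 11 bp
  111→116: 5 bp
  116→3 (wrap): 124-116+3 = 11 bp

[3,4,5,6,6,8,9,10,11,11,12,12,13,14]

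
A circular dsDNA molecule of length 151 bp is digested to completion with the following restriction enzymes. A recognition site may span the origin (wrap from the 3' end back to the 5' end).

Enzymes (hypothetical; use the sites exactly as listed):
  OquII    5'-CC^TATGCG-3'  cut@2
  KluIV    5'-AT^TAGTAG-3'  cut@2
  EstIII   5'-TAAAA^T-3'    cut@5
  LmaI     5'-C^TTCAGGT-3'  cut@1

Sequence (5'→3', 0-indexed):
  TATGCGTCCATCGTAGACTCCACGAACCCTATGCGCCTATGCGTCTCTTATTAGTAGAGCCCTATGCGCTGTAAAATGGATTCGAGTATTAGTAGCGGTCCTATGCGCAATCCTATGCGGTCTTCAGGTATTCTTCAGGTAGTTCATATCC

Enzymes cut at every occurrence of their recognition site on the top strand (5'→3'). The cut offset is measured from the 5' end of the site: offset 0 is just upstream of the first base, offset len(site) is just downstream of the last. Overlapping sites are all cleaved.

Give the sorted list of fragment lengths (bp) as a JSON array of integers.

[8,9,11,11,12,12,13,14,14,18,29]

Scan for sites:
  OquII CCTATGCG/2: at [27, 35, 60, 99, 111, 149] ⇒ [0, 29, 37, 62, 101, 113]
  KluIV ATTAGTAG/2: at [49, 87] ⇒ [51, 89]
  EstIII TAAAAT/5: at [71] ⇒ [76]
  LmaI CTTCAGGT/1: at [121, 132] ⇒ [122, 133]

Pooled cuts: [0, 29, 37, 51, 62, 76, 89, 101, 113, 122, 133]

Fragments:
  0→29: 29 bp
  29→37: 8 bp
  37→51: 14 bp
  51→62: 11 bp
  62→76: 14 bp
  76→89: 13 bp
  89→101: 12 bp
  101→113: 12 bp
  113→122: 9 bp
  122→133: 11 bp
  133→0 (wrap): 151-133+0 = 18 bp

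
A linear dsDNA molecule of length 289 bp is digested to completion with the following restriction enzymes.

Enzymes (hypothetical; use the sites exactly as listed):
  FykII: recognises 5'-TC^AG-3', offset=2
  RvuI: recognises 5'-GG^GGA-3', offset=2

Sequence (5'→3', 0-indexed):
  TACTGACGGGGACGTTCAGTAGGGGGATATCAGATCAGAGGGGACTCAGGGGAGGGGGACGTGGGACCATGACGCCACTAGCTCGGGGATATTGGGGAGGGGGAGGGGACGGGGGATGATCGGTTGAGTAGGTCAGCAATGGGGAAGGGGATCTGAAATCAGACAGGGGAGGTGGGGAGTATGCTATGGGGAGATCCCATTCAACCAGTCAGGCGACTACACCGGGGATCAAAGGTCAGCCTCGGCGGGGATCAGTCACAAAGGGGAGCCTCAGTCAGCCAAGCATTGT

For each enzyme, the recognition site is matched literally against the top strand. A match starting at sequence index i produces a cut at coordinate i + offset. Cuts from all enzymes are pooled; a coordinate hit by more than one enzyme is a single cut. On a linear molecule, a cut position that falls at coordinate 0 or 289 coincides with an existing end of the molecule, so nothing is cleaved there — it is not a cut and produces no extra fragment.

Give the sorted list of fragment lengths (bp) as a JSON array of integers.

Site scan:
  FykII TCAG/2: at [15, 29, 34, 45, 132, 158, 208, 235, 251, 270, 274] ⇒ [17, 31, 36, 47, 134, 160, 210, 237, 253, 272, 276]
  RvuI GGGGA/2: at [7, 22, 39, 48, 54, 84, 93, 99, 104, 111, 140, 146, 165, 173, 187, 223, 246, 262] ⇒ [9, 24, 41, 50, 56, 86, 95, 101, 106, 113, 142, 148, 167, 175, 189, 225, 248, 264]

All cut coordinates (distinct, sorted): [9, 17, 24, 31, 36, 41, 47, 50, 56, 86, 95, 101, 106, 113, 134, 142, 148, 160, 167, 175, 189, 210, 225, 237, 248, 253, 264, 272, 276]

Fragment lengths:
  [0,9): 9 bp
  [9,17): 8 bp
  [17,24): 7 bp
  [24,31): 7 bp
  [31,36): 5 bp
  [36,41): 5 bp
  [41,47): 6 bp
  [47,50): 3 bp
  [50,56): 6 bp
  [56,86): 30 bp
  [86,95): 9 bp
  [95,101): 6 bp
  [101,106): 5 bp
  [106,113): 7 bp
  [113,134): 21 bp
  [134,142): 8 bp
  [142,148): 6 bp
  [148,160): 12 bp
  [160,167): 7 bp
  [167,175): 8 bp
  [175,189): 14 bp
  [189,210): 21 bp
  [210,225): 15 bp
  [225,237): 12 bp
  [237,248): 11 bp
  [248,253): 5 bp
  [253,264): 11 bp
  [264,272): 8 bp
  [272,276): 4 bp
  [276,289): 13 bp

[3,4,5,5,5,5,6,6,6,6,7,7,7,7,8,8,8,8,9,9,11,11,12,12,13,14,15,21,21,30]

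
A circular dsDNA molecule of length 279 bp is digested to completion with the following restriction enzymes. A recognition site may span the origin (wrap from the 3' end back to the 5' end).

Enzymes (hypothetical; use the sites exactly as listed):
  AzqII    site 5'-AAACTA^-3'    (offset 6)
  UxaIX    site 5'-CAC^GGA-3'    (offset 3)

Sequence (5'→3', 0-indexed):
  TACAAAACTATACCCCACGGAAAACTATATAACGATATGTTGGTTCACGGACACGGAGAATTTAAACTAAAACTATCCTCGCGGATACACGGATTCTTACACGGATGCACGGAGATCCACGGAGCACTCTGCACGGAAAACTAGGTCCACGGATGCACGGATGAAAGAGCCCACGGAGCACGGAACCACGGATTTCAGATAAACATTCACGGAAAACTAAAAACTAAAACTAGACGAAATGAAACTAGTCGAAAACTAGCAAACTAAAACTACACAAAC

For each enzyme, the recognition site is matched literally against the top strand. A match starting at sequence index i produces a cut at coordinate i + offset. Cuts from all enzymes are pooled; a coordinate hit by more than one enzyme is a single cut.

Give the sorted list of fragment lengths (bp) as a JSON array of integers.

Per-enzyme occurrences:
  AzqII (AAACTA, off=6): starts [4, 21, 63, 69, 137, 213, 220, 226, 241, 252, 260, 266, 275] → cuts [2, 10, 27, 69, 75, 143, 219, 226, 232, 247, 258, 266, 272]
  UxaIX (CACGGA, off=3): starts [15, 45, 51, 87, 99, 107, 117, 131, 147, 155, 171, 178, 186, 207] → cuts [18, 48, 54, 90, 102, 110, 120, 134, 150, 158, 174, 181, 189, 210]

All cut coordinates (distinct, sorted): [2, 10, 18, 27, 48, 54, 69, 75, 90, 102, 110, 120, 134, 143, 150, 158, 174, 181, 189, 210, 219, 226, 232, 247, 258, 266, 272]

Fragments:
  2→10: 8 bp
  10→18: 8 bp
  18→27: 9 bp
  27→48: 21 bp
  48→54: 6 bp
  54→69: 15 bp
  69→75: 6 bp
  75→90: 15 bp
  90→102: 12 bp
  102→110: 8 bp
  110→120: 10 bp
  120→134: 14 bp
  134→143: 9 bp
  143→150: 7 bp
  150→158: 8 bp
  158→174: 16 bp
  174→181: 7 bp
  181→189: 8 bp
  189→210: 21 bp
  210→219: 9 bp
  219→226: 7 bp
  226→232: 6 bp
  232→247: 15 bp
  247→258: 11 bp
  258→266: 8 bp
  266→272: 6 bp
  272→2 (wrap): 279-272+2 = 9 bp

[6,6,6,6,7,7,7,8,8,8,8,8,8,9,9,9,9,10,11,12,14,15,15,15,16,21,21]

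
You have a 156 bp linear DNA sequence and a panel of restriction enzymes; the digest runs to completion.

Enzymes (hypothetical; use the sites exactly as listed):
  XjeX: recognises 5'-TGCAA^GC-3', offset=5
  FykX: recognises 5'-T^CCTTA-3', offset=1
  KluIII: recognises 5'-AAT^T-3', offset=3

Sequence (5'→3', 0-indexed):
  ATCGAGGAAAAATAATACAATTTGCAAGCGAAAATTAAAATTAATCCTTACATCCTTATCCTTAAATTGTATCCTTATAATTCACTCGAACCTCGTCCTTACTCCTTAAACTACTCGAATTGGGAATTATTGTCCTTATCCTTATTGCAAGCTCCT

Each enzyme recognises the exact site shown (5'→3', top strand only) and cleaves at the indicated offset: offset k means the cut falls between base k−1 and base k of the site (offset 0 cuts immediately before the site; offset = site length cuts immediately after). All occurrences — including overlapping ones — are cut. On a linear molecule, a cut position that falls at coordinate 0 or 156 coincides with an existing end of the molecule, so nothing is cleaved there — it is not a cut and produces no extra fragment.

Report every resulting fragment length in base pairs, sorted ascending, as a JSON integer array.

[4,5,6,6,6,6,6,6,7,7,8,8,8,9,11,15,17,21]

Per-enzyme occurrences:
  XjeX TGCAAGC/5: at [22, 145] ⇒ [27, 150]
  FykX TCCTTA/1: at [44, 52, 58, 71, 95, 102, 132, 138] ⇒ [45, 53, 59, 72, 96, 103, 133, 139]
  KluIII AATT/3: at [18, 32, 38, 64, 78, 117, 124] ⇒ [21, 35, 41, 67, 81, 120, 127]

All cut coordinates (distinct, sorted): [21, 27, 35, 41, 45, 53, 59, 67, 72, 81, 96, 103, 120, 127, 133, 139, 150]

Fragments:
  [0,21): 21 bp
  [21,27): 6 bp
  [27,35): 8 bp
  [35,41): 6 bp
  [41,45): 4 bp
  [45,53): 8 bp
  [53,59): 6 bp
  [59,67): 8 bp
  [67,72): 5 bp
  [72,81): 9 bp
  [81,96): 15 bp
  [96,103): 7 bp
  [103,120): 17 bp
  [120,127): 7 bp
  [127,133): 6 bp
  [133,139): 6 bp
  [139,150): 11 bp
  [150,156): 6 bp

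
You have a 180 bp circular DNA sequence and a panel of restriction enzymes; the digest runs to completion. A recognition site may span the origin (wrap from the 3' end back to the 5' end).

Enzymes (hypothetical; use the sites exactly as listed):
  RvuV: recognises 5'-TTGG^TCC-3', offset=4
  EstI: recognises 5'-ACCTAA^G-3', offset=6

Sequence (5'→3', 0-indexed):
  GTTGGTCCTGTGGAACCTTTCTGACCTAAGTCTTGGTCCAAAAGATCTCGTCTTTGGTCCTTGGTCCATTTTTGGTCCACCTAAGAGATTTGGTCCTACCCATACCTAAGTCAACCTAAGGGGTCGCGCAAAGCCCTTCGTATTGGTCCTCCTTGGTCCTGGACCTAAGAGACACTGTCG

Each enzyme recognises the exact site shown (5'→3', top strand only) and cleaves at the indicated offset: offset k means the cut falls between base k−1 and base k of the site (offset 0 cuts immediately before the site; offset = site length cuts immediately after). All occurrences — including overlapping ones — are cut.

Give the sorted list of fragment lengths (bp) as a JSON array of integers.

[7,7,9,9,10,10,11,12,16,17,21,24,27]

Per-enzyme occurrences:
  RvuV TTGGTCC/4: at [1, 32, 53, 60, 71, 89, 142, 152] ⇒ [5, 36, 57, 64, 75, 93, 146, 156]
  EstI ACCTAAG/6: at [23, 78, 103, 113, 162] ⇒ [29, 84, 109, 119, 168]

Pooled cuts: [5, 29, 36, 57, 64, 75, 84, 93, 109, 119, 146, 156, 168]

Fragment lengths:
  5→29: 24 bp
  29→36: 7 bp
  36→57: 21 bp
  57→64: 7 bp
  64→75: 11 bp
  75→84: 9 bp
  84→93: 9 bp
  93→109: 16 bp
  109→119: 10 bp
  119→146: 27 bp
  146→156: 10 bp
  156→168: 12 bp
  168→5 (wrap): 180-168+5 = 17 bp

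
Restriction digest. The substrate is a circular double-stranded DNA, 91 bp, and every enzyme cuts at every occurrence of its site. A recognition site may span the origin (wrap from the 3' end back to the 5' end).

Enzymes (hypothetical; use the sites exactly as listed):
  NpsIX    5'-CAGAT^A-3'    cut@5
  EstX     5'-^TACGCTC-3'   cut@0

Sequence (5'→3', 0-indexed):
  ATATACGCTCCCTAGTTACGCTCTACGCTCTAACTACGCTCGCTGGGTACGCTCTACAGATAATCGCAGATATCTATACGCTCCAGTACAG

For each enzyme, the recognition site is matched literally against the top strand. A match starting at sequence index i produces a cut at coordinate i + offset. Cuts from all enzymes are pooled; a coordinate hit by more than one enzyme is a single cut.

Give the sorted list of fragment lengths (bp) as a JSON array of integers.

Per-enzyme occurrences:
  NpsIX (CAGATA, off=5): starts [56, 66, 88] → cuts [2, 61, 71]
  EstX (TACGCTC, off=0): starts [3, 16, 23, 34, 47, 76] → cuts [3, 16, 23, 34, 47, 76]

All cut coordinates (distinct, sorted): [2, 3, 16, 23, 34, 47, 61, 71, 76]

Fragment lengths:
  2→3: 1 bp
  3→16: 13 bp
  16→23: 7 bp
  23→34: 11 bp
  34→47: 13 bp
  47→61: 14 bp
  61→71: 10 bp
  71→76: 5 bp
  76→2 (wrap): 91-76+2 = 17 bp

[1,5,7,10,11,13,13,14,17]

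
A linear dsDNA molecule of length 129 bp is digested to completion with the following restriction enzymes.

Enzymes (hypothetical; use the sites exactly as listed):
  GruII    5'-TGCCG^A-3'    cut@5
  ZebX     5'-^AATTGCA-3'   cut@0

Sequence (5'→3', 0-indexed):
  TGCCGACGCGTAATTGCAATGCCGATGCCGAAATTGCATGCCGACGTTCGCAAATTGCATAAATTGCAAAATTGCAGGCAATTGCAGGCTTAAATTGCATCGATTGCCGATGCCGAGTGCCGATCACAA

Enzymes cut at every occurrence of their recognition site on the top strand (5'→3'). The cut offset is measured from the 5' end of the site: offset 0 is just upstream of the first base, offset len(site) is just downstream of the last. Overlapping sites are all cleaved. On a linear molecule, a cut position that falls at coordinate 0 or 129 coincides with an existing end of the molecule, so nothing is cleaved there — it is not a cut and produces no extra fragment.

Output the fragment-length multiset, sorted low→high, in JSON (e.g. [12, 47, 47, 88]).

[1,5,6,6,6,7,7,8,9,9,10,12,13,13,17]

Site scan:
  GruII (TGCCGA, off=5): starts [0, 19, 25, 38, 104, 110, 117] → cuts [5, 24, 30, 43, 109, 115, 122]
  ZebX (AATTGCA, off=0): starts [11, 31, 52, 61, 69, 79, 92] → cuts [11, 31, 52, 61, 69, 79, 92]

All cut coordinates (distinct, sorted): [5, 11, 24, 30, 31, 43, 52, 61, 69, 79, 92, 109, 115, 122]

Fragments:
  [0,5): 5 bp
  [5,11): 6 bp
  [11,24): 13 bp
  [24,30): 6 bp
  [30,31): 1 bp
  [31,43): 12 bp
  [43,52): 9 bp
  [52,61): 9 bp
  [61,69): 8 bp
  [69,79): 10 bp
  [79,92): 13 bp
  [92,109): 17 bp
  [109,115): 6 bp
  [115,122): 7 bp
  [122,129): 7 bp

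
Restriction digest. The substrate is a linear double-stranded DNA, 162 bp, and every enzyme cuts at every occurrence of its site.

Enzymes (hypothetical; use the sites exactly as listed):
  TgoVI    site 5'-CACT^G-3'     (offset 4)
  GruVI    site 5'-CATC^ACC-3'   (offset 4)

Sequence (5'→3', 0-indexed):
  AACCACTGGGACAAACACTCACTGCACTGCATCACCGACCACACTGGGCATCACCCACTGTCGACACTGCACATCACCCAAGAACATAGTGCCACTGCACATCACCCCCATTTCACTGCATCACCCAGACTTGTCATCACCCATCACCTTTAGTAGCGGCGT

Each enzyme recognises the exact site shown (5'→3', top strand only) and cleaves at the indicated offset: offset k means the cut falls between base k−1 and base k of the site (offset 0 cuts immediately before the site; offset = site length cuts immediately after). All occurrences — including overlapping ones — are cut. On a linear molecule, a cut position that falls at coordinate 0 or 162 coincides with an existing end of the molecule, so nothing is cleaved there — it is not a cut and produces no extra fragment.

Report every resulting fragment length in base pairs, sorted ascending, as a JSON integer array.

[5,5,5,7,7,7,7,7,7,9,12,14,16,16,17,21]

Site scan:
  TgoVI (CACTG, off=4): starts [3, 19, 24, 41, 55, 64, 92, 113] → cuts [7, 23, 28, 45, 59, 68, 96, 117]
  GruVI (CATCACC, off=4): starts [29, 48, 71, 99, 118, 134, 141] → cuts [33, 52, 75, 103, 122, 138, 145]

All cut coordinates (distinct, sorted): [7, 23, 28, 33, 45, 52, 59, 68, 75, 96, 103, 117, 122, 138, 145]

Fragment lengths:
  [0,7): 7 bp
  [7,23): 16 bp
  [23,28): 5 bp
  [28,33): 5 bp
  [33,45): 12 bp
  [45,52): 7 bp
  [52,59): 7 bp
  [59,68): 9 bp
  [68,75): 7 bp
  [75,96): 21 bp
  [96,103): 7 bp
  [103,117): 14 bp
  [117,122): 5 bp
  [122,138): 16 bp
  [138,145): 7 bp
  [145,162): 17 bp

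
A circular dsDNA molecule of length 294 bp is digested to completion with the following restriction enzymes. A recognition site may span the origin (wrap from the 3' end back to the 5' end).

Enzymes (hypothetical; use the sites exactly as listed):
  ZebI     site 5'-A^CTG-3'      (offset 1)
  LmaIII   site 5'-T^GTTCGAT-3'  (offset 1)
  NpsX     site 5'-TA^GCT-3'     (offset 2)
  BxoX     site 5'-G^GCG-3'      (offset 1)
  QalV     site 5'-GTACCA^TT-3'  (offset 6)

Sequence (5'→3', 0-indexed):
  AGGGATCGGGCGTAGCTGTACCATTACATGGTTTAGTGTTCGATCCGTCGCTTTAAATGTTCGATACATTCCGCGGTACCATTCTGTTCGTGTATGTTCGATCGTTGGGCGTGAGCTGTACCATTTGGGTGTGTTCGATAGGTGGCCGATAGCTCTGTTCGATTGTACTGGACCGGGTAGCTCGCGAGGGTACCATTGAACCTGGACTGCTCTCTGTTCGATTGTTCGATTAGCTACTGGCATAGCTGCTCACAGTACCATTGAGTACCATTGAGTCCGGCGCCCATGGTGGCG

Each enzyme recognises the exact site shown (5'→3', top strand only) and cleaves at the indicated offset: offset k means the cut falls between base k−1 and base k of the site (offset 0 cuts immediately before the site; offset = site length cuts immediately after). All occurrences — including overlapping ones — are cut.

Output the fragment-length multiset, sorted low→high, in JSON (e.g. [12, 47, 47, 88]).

Scan for sites:
  ZebI (ACTG, off=1): starts [166, 205, 235] → cuts [167, 206, 236]
  LmaIII (TGTTCGAT, off=1): starts [36, 57, 94, 131, 155, 214, 222] → cuts [37, 58, 95, 132, 156, 215, 223]
  NpsX (TAGCT, off=2): starts [12, 149, 177, 230, 242] → cuts [14, 151, 179, 232, 244]
  BxoX (GGCG, off=1): starts [8, 107, 278, 290] → cuts [9, 108, 279, 291]
  QalV (GTACCATT, off=6): starts [17, 75, 117, 189, 254, 264] → cuts [23, 81, 123, 195, 260, 270]

All cut coordinates (distinct, sorted): [9, 14, 23, 37, 58, 81, 95, 108, 123, 132, 151, 156, 167, 179, 195, 206, 215, 223, 232, 236, 244, 260, 270, 279, 291]

Fragments:
  9→14: 5 bp
  14→23: 9 bp
  23→37: 14 bp
  37→58: 21 bp
  58→81: 23 bp
  81→95: 14 bp
  95→108: 13 bp
  108→123: 15 bp
  123→132: 9 bp
  132→151: 19 bp
  151→156: 5 bp
  156→167: 11 bp
  167→179: 12 bp
  179→195: 16 bp
  195→206: 11 bp
  206→215: 9 bp
  215→223: 8 bp
  223→232: 9 bp
  232→236: 4 bp
  236→244: 8 bp
  244→260: 16 bp
  260→270: 10 bp
  270→279: 9 bp
  279→291: 12 bp
  291→9 (wrap): 294-291+9 = 12 bp

[4,5,5,8,8,9,9,9,9,9,10,11,11,12,12,12,13,14,14,15,16,16,19,21,23]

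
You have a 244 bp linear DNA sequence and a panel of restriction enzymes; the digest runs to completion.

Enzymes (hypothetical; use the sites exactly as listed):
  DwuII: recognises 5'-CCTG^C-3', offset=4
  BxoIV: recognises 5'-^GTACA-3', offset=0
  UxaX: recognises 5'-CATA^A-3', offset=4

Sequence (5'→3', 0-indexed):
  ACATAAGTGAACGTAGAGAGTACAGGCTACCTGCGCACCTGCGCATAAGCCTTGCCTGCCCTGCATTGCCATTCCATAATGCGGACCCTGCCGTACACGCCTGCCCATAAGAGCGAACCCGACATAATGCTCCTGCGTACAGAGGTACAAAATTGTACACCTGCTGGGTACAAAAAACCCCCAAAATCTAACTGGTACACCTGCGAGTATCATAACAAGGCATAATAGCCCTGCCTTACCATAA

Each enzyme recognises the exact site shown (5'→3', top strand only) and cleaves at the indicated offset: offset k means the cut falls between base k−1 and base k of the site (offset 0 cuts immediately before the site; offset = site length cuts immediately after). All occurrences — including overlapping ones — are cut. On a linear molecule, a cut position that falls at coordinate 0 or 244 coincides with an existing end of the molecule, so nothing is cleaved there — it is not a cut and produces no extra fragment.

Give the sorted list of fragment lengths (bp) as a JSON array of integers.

[1,1,2,4,5,5,6,6,8,8,9,9,9,9,10,10,10,11,11,11,12,14,14,15,17,27]

Scan for sites:
  DwuII (CCTGC, off=4): starts [29, 37, 54, 59, 86, 99, 131, 159, 199, 229] → cuts [33, 41, 58, 63, 90, 103, 135, 163, 203, 233]
  BxoIV (GTACA, off=0): starts [19, 92, 136, 144, 154, 167, 194] → cuts [19, 92, 136, 144, 154, 167, 194]
  UxaX (CATAA, off=4): starts [1, 43, 74, 105, 122, 210, 220, 239] → cuts [5, 47, 78, 109, 126, 214, 224, 243]

Pooled cuts: [5, 19, 33, 41, 47, 58, 63, 78, 90, 92, 103, 109, 126, 135, 136, 144, 154, 163, 167, 194, 203, 214, 224, 233, 243]

Fragment lengths:
  [0,5): 5 bp
  [5,19): 14 bp
  [19,33): 14 bp
  [33,41): 8 bp
  [41,47): 6 bp
  [47,58): 11 bp
  [58,63): 5 bp
  [63,78): 15 bp
  [78,90): 12 bp
  [90,92): 2 bp
  [92,103): 11 bp
  [103,109): 6 bp
  [109,126): 17 bp
  [126,135): 9 bp
  [135,136): 1 bp
  [136,144): 8 bp
  [144,154): 10 bp
  [154,163): 9 bp
  [163,167): 4 bp
  [167,194): 27 bp
  [194,203): 9 bp
  [203,214): 11 bp
  [214,224): 10 bp
  [224,233): 9 bp
  [233,243): 10 bp
  [243,244): 1 bp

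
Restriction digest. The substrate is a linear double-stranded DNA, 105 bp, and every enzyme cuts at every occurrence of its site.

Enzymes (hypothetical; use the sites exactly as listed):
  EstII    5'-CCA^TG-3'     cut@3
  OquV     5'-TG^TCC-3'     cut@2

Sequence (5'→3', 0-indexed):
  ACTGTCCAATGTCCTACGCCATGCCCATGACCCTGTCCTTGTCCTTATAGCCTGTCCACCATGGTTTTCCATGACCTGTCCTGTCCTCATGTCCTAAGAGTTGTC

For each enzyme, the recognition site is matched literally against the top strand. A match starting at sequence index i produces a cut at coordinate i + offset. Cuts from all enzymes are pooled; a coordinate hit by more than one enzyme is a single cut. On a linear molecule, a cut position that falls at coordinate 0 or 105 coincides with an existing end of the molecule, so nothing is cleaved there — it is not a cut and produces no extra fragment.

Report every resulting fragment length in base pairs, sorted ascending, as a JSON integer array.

[4,5,6,6,7,7,7,8,8,10,10,13,14]

Site scan:
  EstII CCATG/3: at [18, 24, 58, 68] ⇒ [21, 27, 61, 71]
  OquV TGTCC/2: at [2, 9, 33, 39, 52, 76, 81, 89] ⇒ [4, 11, 35, 41, 54, 78, 83, 91]

All cut coordinates (distinct, sorted): [4, 11, 21, 27, 35, 41, 54, 61, 71, 78, 83, 91]

Fragments:
  [0,4): 4 bp
  [4,11): 7 bp
  [11,21): 10 bp
  [21,27): 6 bp
  [27,35): 8 bp
  [35,41): 6 bp
  [41,54): 13 bp
  [54,61): 7 bp
  [61,71): 10 bp
  [71,78): 7 bp
  [78,83): 5 bp
  [83,91): 8 bp
  [91,105): 14 bp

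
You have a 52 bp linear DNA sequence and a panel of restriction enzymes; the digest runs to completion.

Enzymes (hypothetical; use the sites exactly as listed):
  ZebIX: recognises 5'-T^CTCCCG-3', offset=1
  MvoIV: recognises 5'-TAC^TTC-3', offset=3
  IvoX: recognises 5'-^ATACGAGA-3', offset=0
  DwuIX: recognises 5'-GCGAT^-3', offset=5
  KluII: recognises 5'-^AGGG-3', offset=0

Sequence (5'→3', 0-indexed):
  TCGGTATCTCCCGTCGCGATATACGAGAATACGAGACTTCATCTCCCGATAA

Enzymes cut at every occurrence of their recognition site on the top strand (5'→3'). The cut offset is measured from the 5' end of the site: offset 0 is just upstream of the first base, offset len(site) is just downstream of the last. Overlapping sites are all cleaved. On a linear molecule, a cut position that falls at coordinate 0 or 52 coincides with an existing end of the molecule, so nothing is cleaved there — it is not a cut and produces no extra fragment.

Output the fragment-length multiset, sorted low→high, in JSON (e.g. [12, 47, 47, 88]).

Per-enzyme occurrences:
  ZebIX TCTCCCG/1: at [6, 41] ⇒ [7, 42]
  MvoIV (TACTTC, off=3): no sites
  IvoX ATACGAGA/0: at [20, 28] ⇒ [20, 28]
  DwuIX GCGAT/5: at [15] ⇒ [20]
  KluII (AGGG, off=0): no sites

All cut coordinates (distinct, sorted): [7, 20, 28, 42]

Fragment lengths:
  [0,7): 7 bp
  [7,20): 13 bp
  [20,28): 8 bp
  [28,42): 14 bp
  [42,52): 10 bp

[7,8,10,13,14]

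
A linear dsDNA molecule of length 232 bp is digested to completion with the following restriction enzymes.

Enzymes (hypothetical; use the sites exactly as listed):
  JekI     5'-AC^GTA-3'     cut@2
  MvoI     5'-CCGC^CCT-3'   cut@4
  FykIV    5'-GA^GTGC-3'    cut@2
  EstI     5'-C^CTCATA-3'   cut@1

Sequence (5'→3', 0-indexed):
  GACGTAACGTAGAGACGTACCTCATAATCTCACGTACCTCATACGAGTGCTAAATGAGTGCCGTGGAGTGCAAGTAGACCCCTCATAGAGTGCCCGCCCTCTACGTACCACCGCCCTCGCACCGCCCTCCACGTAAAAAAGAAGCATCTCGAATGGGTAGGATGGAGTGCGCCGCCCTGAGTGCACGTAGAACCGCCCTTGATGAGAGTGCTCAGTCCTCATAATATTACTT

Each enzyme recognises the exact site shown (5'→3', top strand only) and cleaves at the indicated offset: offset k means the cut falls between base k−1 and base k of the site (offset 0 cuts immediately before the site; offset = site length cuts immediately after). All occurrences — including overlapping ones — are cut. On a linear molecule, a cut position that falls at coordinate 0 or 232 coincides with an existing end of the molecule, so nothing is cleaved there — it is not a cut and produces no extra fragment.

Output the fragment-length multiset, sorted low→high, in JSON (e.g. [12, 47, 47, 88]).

Per-enzyme occurrences:
  JekI (ACGTA, off=2): starts [1, 6, 14, 31, 102, 130, 184] → cuts [3, 8, 16, 33, 104, 132, 186]
  MvoI (CCGCCCT, off=4): starts [93, 110, 121, 171, 192] → cuts [97, 114, 125, 175, 196]
  FykIV (GAGTGC, off=2): starts [44, 55, 65, 87, 164, 178, 205] → cuts [46, 57, 67, 89, 166, 180, 207]
  EstI (CCTCATA, off=1): starts [19, 36, 80, 216] → cuts [20, 37, 81, 217]

Pooled cuts: [3, 8, 16, 20, 33, 37, 46, 57, 67, 81, 89, 97, 104, 114, 125, 132, 166, 175, 180, 186, 196, 207, 217]

Fragments:
  [0,3): 3 bp
  [3,8): 5 bp
  [8,16): 8 bp
  [16,20): 4 bp
  [20,33): 13 bp
  [33,37): 4 bp
  [37,46): 9 bp
  [46,57): 11 bp
  [57,67): 10 bp
  [67,81): 14 bp
  [81,89): 8 bp
  [89,97): 8 bp
  [97,104): 7 bp
  [104,114): 10 bp
  [114,125): 11 bp
  [125,132): 7 bp
  [132,166): 34 bp
  [166,175): 9 bp
  [175,180): 5 bp
  [180,186): 6 bp
  [186,196): 10 bp
  [196,207): 11 bp
  [207,217): 10 bp
  [217,232): 15 bp

[3,4,4,5,5,6,7,7,8,8,8,9,9,10,10,10,10,11,11,11,13,14,15,34]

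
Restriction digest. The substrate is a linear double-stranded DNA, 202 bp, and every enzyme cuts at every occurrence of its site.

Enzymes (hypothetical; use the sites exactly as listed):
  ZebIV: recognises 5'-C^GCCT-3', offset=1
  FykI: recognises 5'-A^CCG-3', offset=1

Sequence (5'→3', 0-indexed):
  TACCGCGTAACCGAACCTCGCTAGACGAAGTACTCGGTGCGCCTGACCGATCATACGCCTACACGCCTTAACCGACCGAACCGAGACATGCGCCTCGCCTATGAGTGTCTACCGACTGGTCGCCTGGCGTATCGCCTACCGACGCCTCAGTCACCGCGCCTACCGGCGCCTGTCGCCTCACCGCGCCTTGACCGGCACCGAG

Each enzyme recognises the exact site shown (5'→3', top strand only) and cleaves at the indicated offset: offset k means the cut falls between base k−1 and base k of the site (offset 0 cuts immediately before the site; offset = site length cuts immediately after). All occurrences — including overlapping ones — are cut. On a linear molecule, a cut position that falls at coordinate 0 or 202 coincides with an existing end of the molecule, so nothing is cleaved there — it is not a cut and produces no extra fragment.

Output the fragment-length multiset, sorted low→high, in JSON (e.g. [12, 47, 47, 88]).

Per-enzyme occurrences:
  ZebIV CGCCT/1: at [39, 55, 63, 90, 95, 120, 132, 142, 156, 166, 173, 183] ⇒ [40, 56, 64, 91, 96, 121, 133, 143, 157, 167, 174, 184]
  FykI ACCG/1: at [1, 9, 45, 70, 74, 79, 110, 137, 152, 161, 179, 190, 196] ⇒ [2, 10, 46, 71, 75, 80, 111, 138, 153, 162, 180, 191, 197]

All cut coordinates (distinct, sorted): [2, 10, 40, 46, 56, 64, 71, 75, 80, 91, 96, 111, 121, 133, 138, 143, 153, 157, 162, 167, 174, 180, 184, 191, 197]

Fragments:
  [0,2): 2 bp
  [2,10): 8 bp
  [10,40): 30 bp
  [40,46): 6 bp
  [46,56): 10 bp
  [56,64): 8 bp
  [64,71): 7 bp
  [71,75): 4 bp
  [75,80): 5 bp
  [80,91): 11 bp
  [91,96): 5 bp
  [96,111): 15 bp
  [111,121): 10 bp
  [121,133): 12 bp
  [133,138): 5 bp
  [138,143): 5 bp
  [143,153): 10 bp
  [153,157): 4 bp
  [157,162): 5 bp
  [162,167): 5 bp
  [167,174): 7 bp
  [174,180): 6 bp
  [180,184): 4 bp
  [184,191): 7 bp
  [191,197): 6 bp
  [197,202): 5 bp

[2,4,4,4,5,5,5,5,5,5,5,6,6,6,7,7,7,8,8,10,10,10,11,12,15,30]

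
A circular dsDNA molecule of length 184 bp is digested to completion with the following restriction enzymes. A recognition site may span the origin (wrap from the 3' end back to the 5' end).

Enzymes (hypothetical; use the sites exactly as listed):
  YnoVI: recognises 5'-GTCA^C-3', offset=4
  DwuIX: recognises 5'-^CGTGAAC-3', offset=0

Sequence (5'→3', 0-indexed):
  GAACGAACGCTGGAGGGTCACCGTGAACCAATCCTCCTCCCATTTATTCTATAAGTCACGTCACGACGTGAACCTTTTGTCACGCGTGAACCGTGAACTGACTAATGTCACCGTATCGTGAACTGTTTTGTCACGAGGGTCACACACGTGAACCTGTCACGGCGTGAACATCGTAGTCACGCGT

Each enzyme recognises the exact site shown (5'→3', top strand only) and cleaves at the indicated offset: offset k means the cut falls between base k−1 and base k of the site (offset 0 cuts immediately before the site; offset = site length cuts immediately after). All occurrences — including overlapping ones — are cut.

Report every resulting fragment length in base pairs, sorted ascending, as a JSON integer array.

Per-enzyme occurrences:
  YnoVI (GTCAC, off=4): starts [16, 54, 59, 78, 106, 129, 138, 155, 175] → cuts [20, 58, 63, 82, 110, 133, 142, 159, 179]
  DwuIX (CGTGAAC, off=0): starts [21, 66, 84, 91, 116, 146, 162, 181] → cuts [21, 66, 84, 91, 116, 146, 162, 181]

All cut coordinates (distinct, sorted): [20, 21, 58, 63, 66, 82, 84, 91, 110, 116, 133, 142, 146, 159, 162, 179, 181]

Fragment lengths:
  20→21: 1 bp
  21→58: 37 bp
  58→63: 5 bp
  63→66: 3 bp
  66→82: 16 bp
  82→84: 2 bp
  84→91: 7 bp
  91→110: 19 bp
  110→116: 6 bp
  116→133: 17 bp
  133→142: 9 bp
  142→146: 4 bp
  146→159: 13 bp
  159→162: 3 bp
  162→179: 17 bp
  179→181: 2 bp
  181→20 (wrap): 184-181+20 = 23 bp

[1,2,2,3,3,4,5,6,7,9,13,16,17,17,19,23,37]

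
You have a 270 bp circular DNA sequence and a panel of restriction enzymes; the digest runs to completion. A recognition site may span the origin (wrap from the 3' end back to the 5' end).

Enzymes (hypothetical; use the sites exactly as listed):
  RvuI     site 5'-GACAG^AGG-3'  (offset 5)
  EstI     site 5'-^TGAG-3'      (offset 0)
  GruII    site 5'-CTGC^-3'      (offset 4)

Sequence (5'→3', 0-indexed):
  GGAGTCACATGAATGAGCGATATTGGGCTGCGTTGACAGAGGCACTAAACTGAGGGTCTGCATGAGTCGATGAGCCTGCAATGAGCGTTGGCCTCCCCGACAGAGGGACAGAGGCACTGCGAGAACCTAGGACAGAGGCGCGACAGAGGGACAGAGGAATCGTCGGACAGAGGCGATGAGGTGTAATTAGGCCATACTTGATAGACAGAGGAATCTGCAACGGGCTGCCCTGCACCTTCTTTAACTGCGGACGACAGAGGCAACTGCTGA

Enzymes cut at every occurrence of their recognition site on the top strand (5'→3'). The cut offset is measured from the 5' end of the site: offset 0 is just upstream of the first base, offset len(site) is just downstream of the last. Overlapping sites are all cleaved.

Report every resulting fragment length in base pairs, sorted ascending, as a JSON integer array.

[1,2,5,6,8,8,8,8,9,9,9,10,10,10,11,11,11,15,15,16,16,18,22,32]

Site scan:
  RvuI GACAGAGG/5: at [34, 98, 106, 130, 141, 149, 165, 203, 252] ⇒ [39, 103, 111, 135, 146, 154, 170, 208, 257]
  EstI TGAG/0: at [13, 50, 62, 70, 81, 176, 267] ⇒ [13, 50, 62, 70, 81, 176, 267]
  GruII CTGC/4: at [27, 57, 75, 116, 214, 224, 229, 244, 263] ⇒ [31, 61, 79, 120, 218, 228, 233, 248, 267]

All cut coordinates (distinct, sorted): [13, 31, 39, 50, 61, 62, 70, 79, 81, 103, 111, 120, 135, 146, 154, 170, 176, 208, 218, 228, 233, 248, 257, 267]

Fragment lengths:
  13→31: 18 bp
  31→39: 8 bp
  39→50: 11 bp
  50→61: 11 bp
  61→62: 1 bp
  62→70: 8 bp
  70→79: 9 bp
  79→81: 2 bp
  81→103: 22 bp
  103→111: 8 bp
  111→120: 9 bp
  120→135: 15 bp
  135→146: 11 bp
  146→154: 8 bp
  154→170: 16 bp
  170→176: 6 bp
  176→208: 32 bp
  208→218: 10 bp
  218→228: 10 bp
  228→233: 5 bp
  233→248: 15 bp
  248→257: 9 bp
  257→267: 10 bp
  267→13 (wrap): 270-267+13 = 16 bp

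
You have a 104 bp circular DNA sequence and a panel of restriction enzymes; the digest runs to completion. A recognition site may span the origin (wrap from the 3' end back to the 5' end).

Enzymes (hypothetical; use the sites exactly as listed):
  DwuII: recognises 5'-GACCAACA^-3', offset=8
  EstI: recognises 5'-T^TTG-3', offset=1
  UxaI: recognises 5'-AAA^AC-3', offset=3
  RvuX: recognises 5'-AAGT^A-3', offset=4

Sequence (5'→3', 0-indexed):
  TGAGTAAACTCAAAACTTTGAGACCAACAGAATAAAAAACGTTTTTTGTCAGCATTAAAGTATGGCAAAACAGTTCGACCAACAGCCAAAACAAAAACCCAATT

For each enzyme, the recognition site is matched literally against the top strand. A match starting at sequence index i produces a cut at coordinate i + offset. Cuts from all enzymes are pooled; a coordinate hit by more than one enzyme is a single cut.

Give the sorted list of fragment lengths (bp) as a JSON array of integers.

Scan for sites:
  DwuII (GACCAACA, off=8): starts [21, 76] → cuts [29, 84]
  EstI (TTTG, off=1): starts [16, 44, 102] → cuts [17, 45, 103]
  UxaI (AAAAC, off=3): starts [11, 35, 66, 87, 93] → cuts [14, 38, 69, 90, 96]
  RvuX (AAGTA, off=4): starts [57] → cuts [61]

All cut coordinates (distinct, sorted): [14, 17, 29, 38, 45, 61, 69, 84, 90, 96, 103]

Fragment lengths:
  14→17: 3 bp
  17→29: 12 bp
  29→38: 9 bp
  38→45: 7 bp
  45→61: 16 bp
  61→69: 8 bp
  69→84: 15 bp
  84→90: 6 bp
  90→96: 6 bp
  96→103: 7 bp
  103→14 (wrap): 104-103+14 = 15 bp

[3,6,6,7,7,8,9,12,15,15,16]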